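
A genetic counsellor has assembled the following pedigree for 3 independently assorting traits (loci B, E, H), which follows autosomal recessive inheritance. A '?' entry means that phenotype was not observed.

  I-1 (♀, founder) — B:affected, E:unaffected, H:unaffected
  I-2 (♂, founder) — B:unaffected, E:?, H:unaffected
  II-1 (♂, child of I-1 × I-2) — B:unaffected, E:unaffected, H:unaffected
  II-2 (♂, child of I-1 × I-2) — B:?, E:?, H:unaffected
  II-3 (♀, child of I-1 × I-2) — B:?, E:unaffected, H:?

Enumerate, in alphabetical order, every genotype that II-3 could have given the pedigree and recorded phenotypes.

II-3 ∈ {Bb EE HH, Bb EE Hh, Bb EE hh, Bb Ee HH, Bb Ee Hh, Bb Ee hh, bb EE HH, bb EE Hh, bb EE hh, bb Ee HH, bb Ee Hh, bb Ee hh}

B/I-1 aff ·: bb
B/I-2 un ·: BB|Bb
B/II-1 un I-1×I-2: Bb
B/II-2 ? I-1×I-2: Bb|bb
B/II-3 ? I-1×I-2: Bb|bb
⇒ B over [I-1,I-2,II-1,II-2,II-3]: 5 consistent
E/I-1 un ·: EE|Ee
E/I-2 ? ·: EE|Ee|ee
E/II-1 un I-1×I-2: EE|Ee
E/II-2 ? I-1×I-2: EE|Ee|ee
E/II-3 un I-1×I-2: EE|Ee
⇒ E over [I-1,I-2,II-1,II-2,II-3]: 32 consistent
H/I-1 un ·: HH|Hh
H/I-2 un ·: HH|Hh
H/II-1 un I-1×I-2: HH|Hh
H/II-2 un I-1×I-2: HH|Hh
H/II-3 ? I-1×I-2: HH|Hh|hh
⇒ H over [I-1,I-2,II-1,II-2,II-3]: 29 consistent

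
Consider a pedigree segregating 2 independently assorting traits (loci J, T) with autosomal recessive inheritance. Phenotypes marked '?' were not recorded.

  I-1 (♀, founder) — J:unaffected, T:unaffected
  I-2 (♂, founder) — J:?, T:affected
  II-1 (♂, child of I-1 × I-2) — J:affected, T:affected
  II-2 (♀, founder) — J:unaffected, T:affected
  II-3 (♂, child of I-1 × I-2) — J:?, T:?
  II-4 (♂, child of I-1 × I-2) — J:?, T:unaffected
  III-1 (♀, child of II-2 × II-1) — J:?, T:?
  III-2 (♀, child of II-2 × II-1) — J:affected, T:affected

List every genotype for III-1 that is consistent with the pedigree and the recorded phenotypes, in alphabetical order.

III-1 ∈ {Jj tt, jj tt}

J/I-1 un ·: Jj
J/I-2 ? ·: Jj|jj
J/II-1 aff I-1×I-2: jj
J/II-2 un ·: Jj
J/II-3 ? I-1×I-2: JJ|Jj|jj
J/II-4 ? I-1×I-2: JJ|Jj|jj
J/III-1 ? II-2×II-1: Jj|jj
J/III-2 aff II-2×II-1: jj
⇒ J over [I-1,I-2,II-1,II-2,II-3,II-4,III-1,III-2]: 26 consistent
T/I-1 un ·: Tt
T/I-2 aff ·: tt
T/II-1 aff I-1×I-2: tt
T/II-2 aff ·: tt
T/II-3 ? I-1×I-2: Tt|tt
T/II-4 un I-1×I-2: Tt
T/III-1 ? II-2×II-1: tt
T/III-2 aff II-2×II-1: tt
⇒ T over [I-1,I-2,II-1,II-2,II-3,II-4,III-1,III-2]: 2 consistent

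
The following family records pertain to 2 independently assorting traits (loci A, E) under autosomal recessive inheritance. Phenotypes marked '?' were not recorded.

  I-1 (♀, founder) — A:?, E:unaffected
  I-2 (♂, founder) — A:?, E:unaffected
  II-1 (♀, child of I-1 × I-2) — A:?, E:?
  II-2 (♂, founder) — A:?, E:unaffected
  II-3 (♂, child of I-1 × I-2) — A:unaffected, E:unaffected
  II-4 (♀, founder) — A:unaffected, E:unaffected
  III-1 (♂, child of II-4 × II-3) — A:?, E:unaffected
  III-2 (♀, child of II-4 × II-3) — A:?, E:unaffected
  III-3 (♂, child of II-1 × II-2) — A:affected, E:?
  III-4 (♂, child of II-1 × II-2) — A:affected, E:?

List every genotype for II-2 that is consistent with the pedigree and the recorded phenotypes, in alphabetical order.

II-2 ∈ {Aa EE, Aa Ee, aa EE, aa Ee}

A/I-1 ? ·: AA|Aa|aa
A/I-2 ? ·: AA|Aa|aa
A/II-1 ? I-1×I-2: Aa|aa
A/II-2 ? ·: Aa|aa
A/II-3 un I-1×I-2: AA|Aa
A/II-4 un ·: AA|Aa
A/III-1 ? II-4×II-3: AA|Aa|aa
A/III-2 ? II-4×II-3: AA|Aa|aa
A/III-3 aff II-1×II-2: aa
A/III-4 aff II-1×II-2: aa
⇒ A over [I-1,I-2,II-1,II-2,II-3,II-4,III-1,III-2,III-3,III-4]: 300 consistent
E/I-1 un ·: EE|Ee
E/I-2 un ·: EE|Ee
E/II-1 ? I-1×I-2: EE|Ee|ee
E/II-2 un ·: EE|Ee
E/II-3 un I-1×I-2: EE|Ee
E/II-4 un ·: EE|Ee
E/III-1 un II-4×II-3: EE|Ee
E/III-2 un II-4×II-3: EE|Ee
E/III-3 ? II-1×II-2: EE|Ee|ee
E/III-4 ? II-1×II-2: EE|Ee|ee
⇒ E over [I-1,I-2,II-1,II-2,II-3,II-4,III-1,III-2,III-3,III-4]: 792 consistent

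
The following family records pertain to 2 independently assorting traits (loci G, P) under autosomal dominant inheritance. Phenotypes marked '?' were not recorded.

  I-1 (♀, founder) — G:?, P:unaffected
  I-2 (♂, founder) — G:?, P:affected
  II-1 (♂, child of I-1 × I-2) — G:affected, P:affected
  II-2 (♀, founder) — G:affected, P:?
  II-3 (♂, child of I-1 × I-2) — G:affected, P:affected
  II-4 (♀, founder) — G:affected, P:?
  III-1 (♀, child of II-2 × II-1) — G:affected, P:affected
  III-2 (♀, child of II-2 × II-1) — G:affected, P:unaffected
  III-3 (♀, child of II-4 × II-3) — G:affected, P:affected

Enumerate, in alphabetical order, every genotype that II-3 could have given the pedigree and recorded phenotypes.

G/I-1 ? ·: gg|Gg|GG
G/I-2 ? ·: gg|Gg|GG
G/II-1 aff I-1×I-2: Gg|GG
G/II-2 aff ·: Gg|GG
G/II-3 aff I-1×I-2: Gg|GG
G/II-4 aff ·: Gg|GG
G/III-1 aff II-2×II-1: Gg|GG
G/III-2 aff II-2×II-1: Gg|GG
G/III-3 aff II-4×II-3: Gg|GG
⇒ G over [I-1,I-2,II-1,II-2,II-3,II-4,III-1,III-2,III-3]: 416 consistent
P/I-1 un ·: pp
P/I-2 aff ·: Pp|PP
P/II-1 aff I-1×I-2: Pp
P/II-2 ? ·: pp|Pp
P/II-3 aff I-1×I-2: Pp
P/II-4 ? ·: pp|Pp|PP
P/III-1 aff II-2×II-1: Pp|PP
P/III-2 un II-2×II-1: pp
P/III-3 aff II-4×II-3: Pp|PP
⇒ P over [I-1,I-2,II-1,II-2,II-3,II-4,III-1,III-2,III-3]: 30 consistent

II-3 ∈ {GG Pp, Gg Pp}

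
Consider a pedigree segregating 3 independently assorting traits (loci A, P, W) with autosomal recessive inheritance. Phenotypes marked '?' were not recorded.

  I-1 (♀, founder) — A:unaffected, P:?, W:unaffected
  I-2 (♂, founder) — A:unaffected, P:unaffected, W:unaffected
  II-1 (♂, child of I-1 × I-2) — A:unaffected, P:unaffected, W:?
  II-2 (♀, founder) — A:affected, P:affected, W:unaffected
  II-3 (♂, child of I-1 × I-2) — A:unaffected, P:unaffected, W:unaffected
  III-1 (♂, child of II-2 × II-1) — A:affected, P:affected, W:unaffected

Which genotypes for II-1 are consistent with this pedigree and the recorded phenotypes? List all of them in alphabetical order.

A/I-1 un ·: AA|Aa
A/I-2 un ·: AA|Aa
A/II-1 un I-1×I-2: Aa
A/II-2 aff ·: aa
A/II-3 un I-1×I-2: AA|Aa
A/III-1 aff II-2×II-1: aa
⇒ A over [I-1,I-2,II-1,II-2,II-3,III-1]: 6 consistent
P/I-1 ? ·: PP|Pp|pp
P/I-2 un ·: PP|Pp
P/II-1 un I-1×I-2: Pp
P/II-2 aff ·: pp
P/II-3 un I-1×I-2: PP|Pp
P/III-1 aff II-2×II-1: pp
⇒ P over [I-1,I-2,II-1,II-2,II-3,III-1]: 8 consistent
W/I-1 un ·: WW|Ww
W/I-2 un ·: WW|Ww
W/II-1 ? I-1×I-2: WW|Ww|ww
W/II-2 un ·: WW|Ww
W/II-3 un I-1×I-2: WW|Ww
W/III-1 un II-2×II-1: WW|Ww
⇒ W over [I-1,I-2,II-1,II-2,II-3,III-1]: 49 consistent

II-1 ∈ {Aa Pp WW, Aa Pp Ww, Aa Pp ww}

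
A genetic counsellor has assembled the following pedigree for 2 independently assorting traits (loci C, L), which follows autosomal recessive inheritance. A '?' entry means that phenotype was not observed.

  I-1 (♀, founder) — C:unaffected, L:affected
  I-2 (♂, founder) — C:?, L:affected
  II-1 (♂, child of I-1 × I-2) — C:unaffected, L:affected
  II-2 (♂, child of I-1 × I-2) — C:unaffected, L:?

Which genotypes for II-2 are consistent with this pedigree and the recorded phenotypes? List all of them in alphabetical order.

C/I-1 un ·: CC|Cc
C/I-2 ? ·: CC|Cc|cc
C/II-1 un I-1×I-2: CC|Cc
C/II-2 un I-1×I-2: CC|Cc
⇒ C over [I-1,I-2,II-1,II-2]: 15 consistent
L/I-1 aff ·: ll
L/I-2 aff ·: ll
L/II-1 aff I-1×I-2: ll
L/II-2 ? I-1×I-2: ll
⇒ L over [I-1,I-2,II-1,II-2]: 1 consistent

II-2 ∈ {CC ll, Cc ll}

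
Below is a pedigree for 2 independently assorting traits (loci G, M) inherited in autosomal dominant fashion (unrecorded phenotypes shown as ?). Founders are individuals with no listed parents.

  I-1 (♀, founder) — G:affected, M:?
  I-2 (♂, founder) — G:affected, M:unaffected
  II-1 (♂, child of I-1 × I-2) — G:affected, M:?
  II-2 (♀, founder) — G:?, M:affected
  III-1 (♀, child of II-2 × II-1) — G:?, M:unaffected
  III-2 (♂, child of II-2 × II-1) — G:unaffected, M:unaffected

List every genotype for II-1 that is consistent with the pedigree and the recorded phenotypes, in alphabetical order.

G/I-1 aff ·: Gg|GG
G/I-2 aff ·: Gg|GG
G/II-1 aff I-1×I-2: Gg
G/II-2 ? ·: gg|Gg
G/III-1 ? II-2×II-1: gg|Gg|GG
G/III-2 un II-2×II-1: gg
⇒ G over [I-1,I-2,II-1,II-2,III-1,III-2]: 15 consistent
M/I-1 ? ·: mm|Mm|MM
M/I-2 un ·: mm
M/II-1 ? I-1×I-2: mm|Mm
M/II-2 aff ·: Mm
M/III-1 un II-2×II-1: mm
M/III-2 un II-2×II-1: mm
⇒ M over [I-1,I-2,II-1,II-2,III-1,III-2]: 4 consistent

II-1 ∈ {Gg Mm, Gg mm}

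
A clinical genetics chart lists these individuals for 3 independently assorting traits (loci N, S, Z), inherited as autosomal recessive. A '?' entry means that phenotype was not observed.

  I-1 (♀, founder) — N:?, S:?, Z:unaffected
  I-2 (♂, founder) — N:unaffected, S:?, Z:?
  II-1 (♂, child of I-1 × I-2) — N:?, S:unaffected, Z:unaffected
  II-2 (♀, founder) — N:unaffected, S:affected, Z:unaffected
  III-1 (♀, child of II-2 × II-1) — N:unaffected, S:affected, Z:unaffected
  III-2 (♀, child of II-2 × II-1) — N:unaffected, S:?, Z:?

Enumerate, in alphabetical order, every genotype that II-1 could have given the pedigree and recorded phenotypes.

II-1 ∈ {NN Ss ZZ, NN Ss Zz, Nn Ss ZZ, Nn Ss Zz, nn Ss ZZ, nn Ss Zz}

N/I-1 ? ·: NN|Nn|nn
N/I-2 un ·: NN|Nn
N/II-1 ? I-1×I-2: NN|Nn|nn
N/II-2 un ·: NN|Nn
N/III-1 un II-2×II-1: NN|Nn
N/III-2 un II-2×II-1: NN|Nn
⇒ N over [I-1,I-2,II-1,II-2,III-1,III-2]: 64 consistent
S/I-1 ? ·: SS|Ss|ss
S/I-2 ? ·: SS|Ss|ss
S/II-1 un I-1×I-2: Ss
S/II-2 aff ·: ss
S/III-1 aff II-2×II-1: ss
S/III-2 ? II-2×II-1: Ss|ss
⇒ S over [I-1,I-2,II-1,II-2,III-1,III-2]: 14 consistent
Z/I-1 un ·: ZZ|Zz
Z/I-2 ? ·: ZZ|Zz|zz
Z/II-1 un I-1×I-2: ZZ|Zz
Z/II-2 un ·: ZZ|Zz
Z/III-1 un II-2×II-1: ZZ|Zz
Z/III-2 ? II-2×II-1: ZZ|Zz|zz
⇒ Z over [I-1,I-2,II-1,II-2,III-1,III-2]: 70 consistent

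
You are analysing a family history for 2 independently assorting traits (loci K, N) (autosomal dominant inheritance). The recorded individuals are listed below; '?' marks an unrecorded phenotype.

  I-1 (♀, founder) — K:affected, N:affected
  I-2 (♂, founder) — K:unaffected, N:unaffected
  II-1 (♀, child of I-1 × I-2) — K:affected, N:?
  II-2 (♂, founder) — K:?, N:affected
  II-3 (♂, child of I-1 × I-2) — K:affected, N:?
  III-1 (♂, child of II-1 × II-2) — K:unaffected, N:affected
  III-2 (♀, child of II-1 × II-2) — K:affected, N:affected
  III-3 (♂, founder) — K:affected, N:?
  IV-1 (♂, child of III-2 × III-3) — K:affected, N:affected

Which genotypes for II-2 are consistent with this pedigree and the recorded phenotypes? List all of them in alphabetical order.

K/I-1 aff ·: Kk|KK
K/I-2 un ·: kk
K/II-1 aff I-1×I-2: Kk
K/II-2 ? ·: kk|Kk
K/II-3 aff I-1×I-2: Kk
K/III-1 un II-1×II-2: kk
K/III-2 aff II-1×II-2: Kk|KK
K/III-3 aff ·: Kk|KK
K/IV-1 aff III-2×III-3: Kk|KK
⇒ K over [I-1,I-2,II-1,II-2,II-3,III-1,III-2,III-3,IV-1]: 22 consistent
N/I-1 aff ·: Nn|NN
N/I-2 un ·: nn
N/II-1 ? I-1×I-2: nn|Nn
N/II-2 aff ·: Nn|NN
N/II-3 ? I-1×I-2: nn|Nn
N/III-1 aff II-1×II-2: Nn|NN
N/III-2 aff II-1×II-2: Nn|NN
N/III-3 ? ·: nn|Nn|NN
N/IV-1 aff III-2×III-3: Nn|NN
⇒ N over [I-1,I-2,II-1,II-2,II-3,III-1,III-2,III-3,IV-1]: 128 consistent

II-2 ∈ {Kk NN, Kk Nn, kk NN, kk Nn}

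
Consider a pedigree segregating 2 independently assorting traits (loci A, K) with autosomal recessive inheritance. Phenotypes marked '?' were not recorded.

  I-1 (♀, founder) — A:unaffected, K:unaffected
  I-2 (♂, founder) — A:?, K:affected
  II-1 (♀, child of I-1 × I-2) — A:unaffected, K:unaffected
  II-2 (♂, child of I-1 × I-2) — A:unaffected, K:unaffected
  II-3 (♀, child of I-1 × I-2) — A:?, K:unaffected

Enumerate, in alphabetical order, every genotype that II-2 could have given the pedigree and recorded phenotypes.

II-2 ∈ {AA Kk, Aa Kk}

A/I-1 un ·: AA|Aa
A/I-2 ? ·: AA|Aa|aa
A/II-1 un I-1×I-2: AA|Aa
A/II-2 un I-1×I-2: AA|Aa
A/II-3 ? I-1×I-2: AA|Aa|aa
⇒ A over [I-1,I-2,II-1,II-2,II-3]: 32 consistent
K/I-1 un ·: KK|Kk
K/I-2 aff ·: kk
K/II-1 un I-1×I-2: Kk
K/II-2 un I-1×I-2: Kk
K/II-3 un I-1×I-2: Kk
⇒ K over [I-1,I-2,II-1,II-2,II-3]: 2 consistent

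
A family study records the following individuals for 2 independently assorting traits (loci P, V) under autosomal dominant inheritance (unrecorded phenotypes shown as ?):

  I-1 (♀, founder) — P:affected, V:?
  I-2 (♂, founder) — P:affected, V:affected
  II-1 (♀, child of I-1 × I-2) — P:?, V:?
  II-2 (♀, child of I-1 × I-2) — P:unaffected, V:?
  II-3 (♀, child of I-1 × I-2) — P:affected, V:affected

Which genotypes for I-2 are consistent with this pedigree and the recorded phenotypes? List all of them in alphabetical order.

P/I-1 aff ·: Pp
P/I-2 aff ·: Pp
P/II-1 ? I-1×I-2: pp|Pp|PP
P/II-2 un I-1×I-2: pp
P/II-3 aff I-1×I-2: Pp|PP
⇒ P over [I-1,I-2,II-1,II-2,II-3]: 6 consistent
V/I-1 ? ·: vv|Vv|VV
V/I-2 aff ·: Vv|VV
V/II-1 ? I-1×I-2: vv|Vv|VV
V/II-2 ? I-1×I-2: vv|Vv|VV
V/II-3 aff I-1×I-2: Vv|VV
⇒ V over [I-1,I-2,II-1,II-2,II-3]: 40 consistent

I-2 ∈ {Pp VV, Pp Vv}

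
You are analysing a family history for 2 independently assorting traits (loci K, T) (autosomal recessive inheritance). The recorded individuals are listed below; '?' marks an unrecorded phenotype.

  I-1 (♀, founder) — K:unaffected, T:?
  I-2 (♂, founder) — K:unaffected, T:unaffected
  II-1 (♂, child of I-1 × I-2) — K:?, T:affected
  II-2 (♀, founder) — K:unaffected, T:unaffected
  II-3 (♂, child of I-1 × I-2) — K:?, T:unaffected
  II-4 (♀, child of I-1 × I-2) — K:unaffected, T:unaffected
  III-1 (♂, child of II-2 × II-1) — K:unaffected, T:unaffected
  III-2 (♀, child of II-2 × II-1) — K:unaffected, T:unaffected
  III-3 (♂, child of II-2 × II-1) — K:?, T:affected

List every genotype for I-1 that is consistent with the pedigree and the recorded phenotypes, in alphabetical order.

K/I-1 un ·: KK|Kk
K/I-2 un ·: KK|Kk
K/II-1 ? I-1×I-2: KK|Kk|kk
K/II-2 un ·: KK|Kk
K/II-3 ? I-1×I-2: KK|Kk|kk
K/II-4 un I-1×I-2: KK|Kk
K/III-1 un II-2×II-1: KK|Kk
K/III-2 un II-2×II-1: KK|Kk
K/III-3 ? II-2×II-1: KK|Kk|kk
⇒ K over [I-1,I-2,II-1,II-2,II-3,II-4,III-1,III-2,III-3]: 433 consistent
T/I-1 ? ·: Tt|tt
T/I-2 un ·: Tt
T/II-1 aff I-1×I-2: tt
T/II-2 un ·: Tt
T/II-3 un I-1×I-2: TT|Tt
T/II-4 un I-1×I-2: TT|Tt
T/III-1 un II-2×II-1: Tt
T/III-2 un II-2×II-1: Tt
T/III-3 aff II-2×II-1: tt
⇒ T over [I-1,I-2,II-1,II-2,II-3,II-4,III-1,III-2,III-3]: 5 consistent

I-1 ∈ {KK Tt, KK tt, Kk Tt, Kk tt}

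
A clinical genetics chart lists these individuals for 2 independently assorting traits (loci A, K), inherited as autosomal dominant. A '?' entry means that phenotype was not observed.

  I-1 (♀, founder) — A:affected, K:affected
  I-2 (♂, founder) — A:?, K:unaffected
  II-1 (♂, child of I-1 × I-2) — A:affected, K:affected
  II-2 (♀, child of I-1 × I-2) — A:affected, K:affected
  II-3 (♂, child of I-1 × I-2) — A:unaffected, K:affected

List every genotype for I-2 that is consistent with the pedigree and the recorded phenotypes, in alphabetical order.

I-2 ∈ {Aa kk, aa kk}

A/I-1 aff ·: Aa
A/I-2 ? ·: aa|Aa
A/II-1 aff I-1×I-2: Aa|AA
A/II-2 aff I-1×I-2: Aa|AA
A/II-3 un I-1×I-2: aa
⇒ A over [I-1,I-2,II-1,II-2,II-3]: 5 consistent
K/I-1 aff ·: Kk|KK
K/I-2 un ·: kk
K/II-1 aff I-1×I-2: Kk
K/II-2 aff I-1×I-2: Kk
K/II-3 aff I-1×I-2: Kk
⇒ K over [I-1,I-2,II-1,II-2,II-3]: 2 consistent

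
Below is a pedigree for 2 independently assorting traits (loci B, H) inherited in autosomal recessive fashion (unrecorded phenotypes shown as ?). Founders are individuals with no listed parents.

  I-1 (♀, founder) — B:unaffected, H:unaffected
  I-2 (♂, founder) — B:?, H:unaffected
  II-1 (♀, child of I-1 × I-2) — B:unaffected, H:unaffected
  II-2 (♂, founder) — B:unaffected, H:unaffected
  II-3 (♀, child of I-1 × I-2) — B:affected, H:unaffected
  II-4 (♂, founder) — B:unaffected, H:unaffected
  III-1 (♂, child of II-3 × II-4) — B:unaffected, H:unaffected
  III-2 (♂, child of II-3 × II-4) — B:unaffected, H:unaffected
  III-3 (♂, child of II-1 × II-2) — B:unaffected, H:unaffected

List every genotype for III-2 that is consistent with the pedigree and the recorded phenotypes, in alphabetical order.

B/I-1 un ·: Bb
B/I-2 ? ·: Bb|bb
B/II-1 un I-1×I-2: BB|Bb
B/II-2 un ·: BB|Bb
B/II-3 aff I-1×I-2: bb
B/II-4 un ·: BB|Bb
B/III-1 un II-3×II-4: Bb
B/III-2 un II-3×II-4: Bb
B/III-3 un II-1×II-2: BB|Bb
⇒ B over [I-1,I-2,II-1,II-2,II-3,II-4,III-1,III-2,III-3]: 22 consistent
H/I-1 un ·: HH|Hh
H/I-2 un ·: HH|Hh
H/II-1 un I-1×I-2: HH|Hh
H/II-2 un ·: HH|Hh
H/II-3 un I-1×I-2: HH|Hh
H/II-4 un ·: HH|Hh
H/III-1 un II-3×II-4: HH|Hh
H/III-2 un II-3×II-4: HH|Hh
H/III-3 un II-1×II-2: HH|Hh
⇒ H over [I-1,I-2,II-1,II-2,II-3,II-4,III-1,III-2,III-3]: 288 consistent

III-2 ∈ {Bb HH, Bb Hh}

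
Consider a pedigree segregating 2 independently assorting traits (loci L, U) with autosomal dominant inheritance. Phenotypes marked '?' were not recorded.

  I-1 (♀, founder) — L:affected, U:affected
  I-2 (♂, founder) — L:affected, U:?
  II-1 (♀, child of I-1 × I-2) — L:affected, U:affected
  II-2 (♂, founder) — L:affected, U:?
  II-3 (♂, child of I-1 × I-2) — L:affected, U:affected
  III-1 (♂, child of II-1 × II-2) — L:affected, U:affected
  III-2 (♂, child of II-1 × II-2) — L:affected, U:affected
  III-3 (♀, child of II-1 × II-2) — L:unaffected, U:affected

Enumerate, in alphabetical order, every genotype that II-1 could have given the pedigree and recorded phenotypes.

II-1 ∈ {Ll UU, Ll Uu}

L/I-1 aff ·: Ll|LL
L/I-2 aff ·: Ll|LL
L/II-1 aff I-1×I-2: Ll
L/II-2 aff ·: Ll
L/II-3 aff I-1×I-2: Ll|LL
L/III-1 aff II-1×II-2: Ll|LL
L/III-2 aff II-1×II-2: Ll|LL
L/III-3 un II-1×II-2: ll
⇒ L over [I-1,I-2,II-1,II-2,II-3,III-1,III-2,III-3]: 24 consistent
U/I-1 aff ·: Uu|UU
U/I-2 ? ·: uu|Uu|UU
U/II-1 aff I-1×I-2: Uu|UU
U/II-2 ? ·: uu|Uu|UU
U/II-3 aff I-1×I-2: Uu|UU
U/III-1 aff II-1×II-2: Uu|UU
U/III-2 aff II-1×II-2: Uu|UU
U/III-3 aff II-1×II-2: Uu|UU
⇒ U over [I-1,I-2,II-1,II-2,II-3,III-1,III-2,III-3]: 206 consistent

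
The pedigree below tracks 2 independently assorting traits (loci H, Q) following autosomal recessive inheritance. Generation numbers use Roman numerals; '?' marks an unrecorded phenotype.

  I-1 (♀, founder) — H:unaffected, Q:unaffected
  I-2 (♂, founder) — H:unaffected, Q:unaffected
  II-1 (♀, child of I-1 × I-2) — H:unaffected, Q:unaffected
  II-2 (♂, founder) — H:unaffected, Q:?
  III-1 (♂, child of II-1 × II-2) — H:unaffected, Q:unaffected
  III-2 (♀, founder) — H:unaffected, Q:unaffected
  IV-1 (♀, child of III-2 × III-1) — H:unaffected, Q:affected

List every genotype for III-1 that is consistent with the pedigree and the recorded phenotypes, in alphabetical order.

H/I-1 un ·: HH|Hh
H/I-2 un ·: HH|Hh
H/II-1 un I-1×I-2: HH|Hh
H/II-2 un ·: HH|Hh
H/III-1 un II-1×II-2: HH|Hh
H/III-2 un ·: HH|Hh
H/IV-1 un III-2×III-1: HH|Hh
⇒ H over [I-1,I-2,II-1,II-2,III-1,III-2,IV-1]: 82 consistent
Q/I-1 un ·: QQ|Qq
Q/I-2 un ·: QQ|Qq
Q/II-1 un I-1×I-2: QQ|Qq
Q/II-2 ? ·: QQ|Qq|qq
Q/III-1 un II-1×II-2: Qq
Q/III-2 un ·: Qq
Q/IV-1 aff III-2×III-1: qq
⇒ Q over [I-1,I-2,II-1,II-2,III-1,III-2,IV-1]: 17 consistent

III-1 ∈ {HH Qq, Hh Qq}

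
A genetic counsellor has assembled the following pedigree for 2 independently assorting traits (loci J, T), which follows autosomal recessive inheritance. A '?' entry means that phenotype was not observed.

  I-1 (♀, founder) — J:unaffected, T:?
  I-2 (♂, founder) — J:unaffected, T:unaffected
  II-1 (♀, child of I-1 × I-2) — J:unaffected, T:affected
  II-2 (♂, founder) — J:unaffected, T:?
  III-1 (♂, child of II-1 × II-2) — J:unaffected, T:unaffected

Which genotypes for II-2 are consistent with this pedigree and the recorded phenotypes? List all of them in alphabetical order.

J/I-1 un ·: JJ|Jj
J/I-2 un ·: JJ|Jj
J/II-1 un I-1×I-2: JJ|Jj
J/II-2 un ·: JJ|Jj
J/III-1 un II-1×II-2: JJ|Jj
⇒ J over [I-1,I-2,II-1,II-2,III-1]: 24 consistent
T/I-1 ? ·: Tt|tt
T/I-2 un ·: Tt
T/II-1 aff I-1×I-2: tt
T/II-2 ? ·: TT|Tt
T/III-1 un II-1×II-2: Tt
⇒ T over [I-1,I-2,II-1,II-2,III-1]: 4 consistent

II-2 ∈ {JJ TT, JJ Tt, Jj TT, Jj Tt}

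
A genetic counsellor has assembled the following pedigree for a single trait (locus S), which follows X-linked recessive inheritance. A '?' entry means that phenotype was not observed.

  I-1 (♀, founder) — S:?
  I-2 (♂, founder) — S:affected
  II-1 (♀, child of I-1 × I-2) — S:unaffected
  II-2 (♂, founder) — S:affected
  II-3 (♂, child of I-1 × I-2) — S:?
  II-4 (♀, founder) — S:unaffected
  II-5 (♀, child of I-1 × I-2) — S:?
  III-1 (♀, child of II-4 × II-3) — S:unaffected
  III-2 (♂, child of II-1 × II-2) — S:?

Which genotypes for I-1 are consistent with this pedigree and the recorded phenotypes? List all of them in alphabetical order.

I-1 ∈ {X^SX^S, X^SX^s}

S/I-1 ? ·: X^SX^S|X^SX^s
S/I-2 aff ·: X^sY
S/II-1 un I-1×I-2: X^SX^s
S/II-2 aff ·: X^sY
S/II-3 ? I-1×I-2: X^SY|X^sY
S/II-4 un ·: X^SX^S|X^SX^s
S/II-5 ? I-1×I-2: X^SX^s|X^sX^s
S/III-1 un II-4×II-3: X^SX^S|X^SX^s
S/III-2 ? II-1×II-2: X^SY|X^sY
⇒ S over [I-1,I-2,II-1,II-2,II-3,II-4,II-5,III-1,III-2]: 26 consistent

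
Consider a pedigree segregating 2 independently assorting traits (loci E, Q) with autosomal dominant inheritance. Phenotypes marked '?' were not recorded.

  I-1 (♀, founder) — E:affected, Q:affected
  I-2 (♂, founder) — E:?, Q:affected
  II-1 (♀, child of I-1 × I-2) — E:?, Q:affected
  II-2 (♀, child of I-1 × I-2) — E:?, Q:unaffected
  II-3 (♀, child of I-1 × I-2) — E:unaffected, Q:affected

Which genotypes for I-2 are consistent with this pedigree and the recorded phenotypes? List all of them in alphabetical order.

E/I-1 aff ·: Ee
E/I-2 ? ·: ee|Ee
E/II-1 ? I-1×I-2: ee|Ee|EE
E/II-2 ? I-1×I-2: ee|Ee|EE
E/II-3 un I-1×I-2: ee
⇒ E over [I-1,I-2,II-1,II-2,II-3]: 13 consistent
Q/I-1 aff ·: Qq
Q/I-2 aff ·: Qq
Q/II-1 aff I-1×I-2: Qq|QQ
Q/II-2 un I-1×I-2: qq
Q/II-3 aff I-1×I-2: Qq|QQ
⇒ Q over [I-1,I-2,II-1,II-2,II-3]: 4 consistent

I-2 ∈ {Ee Qq, ee Qq}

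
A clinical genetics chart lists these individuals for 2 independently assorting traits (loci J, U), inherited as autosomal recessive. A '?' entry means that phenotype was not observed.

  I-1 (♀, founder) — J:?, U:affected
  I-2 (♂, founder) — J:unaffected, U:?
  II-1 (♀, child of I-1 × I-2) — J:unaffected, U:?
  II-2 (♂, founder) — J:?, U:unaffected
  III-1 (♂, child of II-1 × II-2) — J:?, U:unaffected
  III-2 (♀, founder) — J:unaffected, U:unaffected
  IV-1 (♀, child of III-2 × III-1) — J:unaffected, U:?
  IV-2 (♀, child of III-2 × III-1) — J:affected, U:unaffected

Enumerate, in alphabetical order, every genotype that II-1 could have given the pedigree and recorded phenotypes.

J/I-1 ? ·: JJ|Jj|jj
J/I-2 un ·: JJ|Jj
J/II-1 un I-1×I-2: JJ|Jj
J/II-2 ? ·: JJ|Jj|jj
J/III-1 ? II-1×II-2: Jj|jj
J/III-2 un ·: Jj
J/IV-1 un III-2×III-1: JJ|Jj
J/IV-2 aff III-2×III-1: jj
⇒ J over [I-1,I-2,II-1,II-2,III-1,III-2,IV-1,IV-2]: 56 consistent
U/I-1 aff ·: uu
U/I-2 ? ·: UU|Uu|uu
U/II-1 ? I-1×I-2: Uu|uu
U/II-2 un ·: UU|Uu
U/III-1 un II-1×II-2: UU|Uu
U/III-2 un ·: UU|Uu
U/IV-1 ? III-2×III-1: UU|Uu|uu
U/IV-2 un III-2×III-1: UU|Uu
⇒ U over [I-1,I-2,II-1,II-2,III-1,III-2,IV-1,IV-2]: 100 consistent

II-1 ∈ {JJ Uu, JJ uu, Jj Uu, Jj uu}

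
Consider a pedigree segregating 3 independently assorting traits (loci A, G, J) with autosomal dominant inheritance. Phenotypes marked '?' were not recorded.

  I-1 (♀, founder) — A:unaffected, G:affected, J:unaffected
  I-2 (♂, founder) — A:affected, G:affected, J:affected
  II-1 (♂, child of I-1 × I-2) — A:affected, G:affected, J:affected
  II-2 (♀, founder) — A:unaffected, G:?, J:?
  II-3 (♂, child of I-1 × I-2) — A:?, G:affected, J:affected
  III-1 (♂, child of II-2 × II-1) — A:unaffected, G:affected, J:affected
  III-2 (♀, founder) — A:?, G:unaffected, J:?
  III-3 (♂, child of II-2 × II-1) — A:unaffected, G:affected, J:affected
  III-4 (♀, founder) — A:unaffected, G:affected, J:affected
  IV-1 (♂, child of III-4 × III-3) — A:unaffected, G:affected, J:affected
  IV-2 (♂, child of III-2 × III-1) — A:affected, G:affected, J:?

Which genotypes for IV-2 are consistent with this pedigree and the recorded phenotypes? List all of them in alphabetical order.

A/I-1 un ·: aa
A/I-2 aff ·: Aa|AA
A/II-1 aff I-1×I-2: Aa
A/II-2 un ·: aa
A/II-3 ? I-1×I-2: aa|Aa
A/III-1 un II-2×II-1: aa
A/III-2 ? ·: Aa|AA
A/III-3 un II-2×II-1: aa
A/III-4 un ·: aa
A/IV-1 un III-4×III-3: aa
A/IV-2 aff III-2×III-1: Aa
⇒ A over [I-1,I-2,II-1,II-2,II-3,III-1,III-2,III-3,III-4,IV-1,IV-2]: 6 consistent
G/I-1 aff ·: Gg|GG
G/I-2 aff ·: Gg|GG
G/II-1 aff I-1×I-2: Gg|GG
G/II-2 ? ·: gg|Gg|GG
G/II-3 aff I-1×I-2: Gg|GG
G/III-1 aff II-2×II-1: Gg|GG
G/III-2 un ·: gg
G/III-3 aff II-2×II-1: Gg|GG
G/III-4 aff ·: Gg|GG
G/IV-1 aff III-4×III-3: Gg|GG
G/IV-2 aff III-2×III-1: Gg
⇒ G over [I-1,I-2,II-1,II-2,II-3,III-1,III-2,III-3,III-4,IV-1,IV-2]: 339 consistent
J/I-1 un ·: jj
J/I-2 aff ·: Jj|JJ
J/II-1 aff I-1×I-2: Jj
J/II-2 ? ·: jj|Jj|JJ
J/II-3 aff I-1×I-2: Jj
J/III-1 aff II-2×II-1: Jj|JJ
J/III-2 ? ·: jj|Jj|JJ
J/III-3 aff II-2×II-1: Jj|JJ
J/III-4 aff ·: Jj|JJ
J/IV-1 aff III-4×III-3: Jj|JJ
J/IV-2 ? III-2×III-1: jj|Jj|JJ
⇒ J over [I-1,I-2,II-1,II-2,II-3,III-1,III-2,III-3,III-4,IV-1,IV-2]: 364 consistent

IV-2 ∈ {Aa Gg JJ, Aa Gg Jj, Aa Gg jj}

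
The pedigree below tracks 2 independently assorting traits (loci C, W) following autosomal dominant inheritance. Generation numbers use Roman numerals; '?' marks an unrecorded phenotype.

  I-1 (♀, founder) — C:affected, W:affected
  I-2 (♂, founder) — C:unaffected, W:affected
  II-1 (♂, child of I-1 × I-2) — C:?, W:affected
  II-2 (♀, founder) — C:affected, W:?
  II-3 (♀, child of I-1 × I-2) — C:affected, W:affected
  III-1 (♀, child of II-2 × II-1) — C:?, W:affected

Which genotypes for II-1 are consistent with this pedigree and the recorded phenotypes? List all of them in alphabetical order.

II-1 ∈ {Cc WW, Cc Ww, cc WW, cc Ww}

C/I-1 aff ·: Cc|CC
C/I-2 un ·: cc
C/II-1 ? I-1×I-2: cc|Cc
C/II-2 aff ·: Cc|CC
C/II-3 aff I-1×I-2: Cc
C/III-1 ? II-2×II-1: cc|Cc|CC
⇒ C over [I-1,I-2,II-1,II-2,II-3,III-1]: 13 consistent
W/I-1 aff ·: Ww|WW
W/I-2 aff ·: Ww|WW
W/II-1 aff I-1×I-2: Ww|WW
W/II-2 ? ·: ww|Ww|WW
W/II-3 aff I-1×I-2: Ww|WW
W/III-1 aff II-2×II-1: Ww|WW
⇒ W over [I-1,I-2,II-1,II-2,II-3,III-1]: 58 consistent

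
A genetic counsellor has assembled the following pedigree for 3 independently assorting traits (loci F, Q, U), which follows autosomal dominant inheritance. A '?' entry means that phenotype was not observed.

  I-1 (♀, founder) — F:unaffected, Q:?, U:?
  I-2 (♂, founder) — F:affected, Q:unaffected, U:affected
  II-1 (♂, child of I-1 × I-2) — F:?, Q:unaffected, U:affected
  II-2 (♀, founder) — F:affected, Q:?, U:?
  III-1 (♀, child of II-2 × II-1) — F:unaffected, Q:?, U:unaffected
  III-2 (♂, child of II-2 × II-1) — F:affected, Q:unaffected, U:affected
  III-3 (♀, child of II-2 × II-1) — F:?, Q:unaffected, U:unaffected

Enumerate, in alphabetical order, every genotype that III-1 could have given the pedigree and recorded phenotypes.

F/I-1 un ·: ff
F/I-2 aff ·: Ff|FF
F/II-1 ? I-1×I-2: ff|Ff
F/II-2 aff ·: Ff
F/III-1 un II-2×II-1: ff
F/III-2 aff II-2×II-1: Ff|FF
F/III-3 ? II-2×II-1: ff|Ff|FF
⇒ F over [I-1,I-2,II-1,II-2,III-1,III-2,III-3]: 14 consistent
Q/I-1 ? ·: qq|Qq
Q/I-2 un ·: qq
Q/II-1 un I-1×I-2: qq
Q/II-2 ? ·: qq|Qq
Q/III-1 ? II-2×II-1: qq|Qq
Q/III-2 un II-2×II-1: qq
Q/III-3 un II-2×II-1: qq
⇒ Q over [I-1,I-2,II-1,II-2,III-1,III-2,III-3]: 6 consistent
U/I-1 ? ·: uu|Uu|UU
U/I-2 aff ·: Uu|UU
U/II-1 aff I-1×I-2: Uu
U/II-2 ? ·: uu|Uu
U/III-1 un II-2×II-1: uu
U/III-2 aff II-2×II-1: Uu|UU
U/III-3 un II-2×II-1: uu
⇒ U over [I-1,I-2,II-1,II-2,III-1,III-2,III-3]: 15 consistent

III-1 ∈ {ff Qq uu, ff qq uu}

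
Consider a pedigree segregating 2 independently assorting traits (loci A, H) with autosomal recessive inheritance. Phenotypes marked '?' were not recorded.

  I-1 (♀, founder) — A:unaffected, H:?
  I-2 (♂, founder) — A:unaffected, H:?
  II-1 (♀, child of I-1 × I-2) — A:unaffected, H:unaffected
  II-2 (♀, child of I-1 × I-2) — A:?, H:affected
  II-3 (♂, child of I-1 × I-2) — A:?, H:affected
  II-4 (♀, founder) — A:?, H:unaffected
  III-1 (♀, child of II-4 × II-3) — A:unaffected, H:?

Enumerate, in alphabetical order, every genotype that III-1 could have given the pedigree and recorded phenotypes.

A/I-1 un ·: AA|Aa
A/I-2 un ·: AA|Aa
A/II-1 un I-1×I-2: AA|Aa
A/II-2 ? I-1×I-2: AA|Aa|aa
A/II-3 ? I-1×I-2: AA|Aa|aa
A/II-4 ? ·: AA|Aa|aa
A/III-1 un II-4×II-3: AA|Aa
⇒ A over [I-1,I-2,II-1,II-2,II-3,II-4,III-1]: 142 consistent
H/I-1 ? ·: Hh|hh
H/I-2 ? ·: Hh|hh
H/II-1 un I-1×I-2: HH|Hh
H/II-2 aff I-1×I-2: hh
H/II-3 aff I-1×I-2: hh
H/II-4 un ·: HH|Hh
H/III-1 ? II-4×II-3: Hh|hh
⇒ H over [I-1,I-2,II-1,II-2,II-3,II-4,III-1]: 12 consistent

III-1 ∈ {AA Hh, AA hh, Aa Hh, Aa hh}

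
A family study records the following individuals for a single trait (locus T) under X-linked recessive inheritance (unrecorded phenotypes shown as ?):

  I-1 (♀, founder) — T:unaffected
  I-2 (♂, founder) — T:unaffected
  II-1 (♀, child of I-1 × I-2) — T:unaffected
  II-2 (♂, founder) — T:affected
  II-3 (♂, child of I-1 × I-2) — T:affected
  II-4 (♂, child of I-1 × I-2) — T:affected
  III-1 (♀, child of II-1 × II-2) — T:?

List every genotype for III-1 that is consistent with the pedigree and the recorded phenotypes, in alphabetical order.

T/I-1 un ·: X^TX^t
T/I-2 un ·: X^TY
T/II-1 un I-1×I-2: X^TX^T|X^TX^t
T/II-2 aff ·: X^tY
T/II-3 aff I-1×I-2: X^tY
T/II-4 aff I-1×I-2: X^tY
T/III-1 ? II-1×II-2: X^TX^t|X^tX^t
⇒ T over [I-1,I-2,II-1,II-2,II-3,II-4,III-1]: 3 consistent

III-1 ∈ {X^TX^t, X^tX^t}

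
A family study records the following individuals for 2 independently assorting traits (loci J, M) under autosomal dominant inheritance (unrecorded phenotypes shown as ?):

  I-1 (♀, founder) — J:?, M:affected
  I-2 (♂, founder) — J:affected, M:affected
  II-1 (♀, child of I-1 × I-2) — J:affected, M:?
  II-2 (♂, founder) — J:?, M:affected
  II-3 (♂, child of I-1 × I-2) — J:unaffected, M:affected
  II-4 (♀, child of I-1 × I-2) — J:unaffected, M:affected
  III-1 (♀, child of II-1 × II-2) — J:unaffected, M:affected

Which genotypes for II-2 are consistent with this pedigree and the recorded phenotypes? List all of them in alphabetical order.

II-2 ∈ {Jj MM, Jj Mm, jj MM, jj Mm}

J/I-1 ? ·: jj|Jj
J/I-2 aff ·: Jj
J/II-1 aff I-1×I-2: Jj
J/II-2 ? ·: jj|Jj
J/II-3 un I-1×I-2: jj
J/II-4 un I-1×I-2: jj
J/III-1 un II-1×II-2: jj
⇒ J over [I-1,I-2,II-1,II-2,II-3,II-4,III-1]: 4 consistent
M/I-1 aff ·: Mm|MM
M/I-2 aff ·: Mm|MM
M/II-1 ? I-1×I-2: mm|Mm|MM
M/II-2 aff ·: Mm|MM
M/II-3 aff I-1×I-2: Mm|MM
M/II-4 aff I-1×I-2: Mm|MM
M/III-1 aff II-1×II-2: Mm|MM
⇒ M over [I-1,I-2,II-1,II-2,II-3,II-4,III-1]: 95 consistent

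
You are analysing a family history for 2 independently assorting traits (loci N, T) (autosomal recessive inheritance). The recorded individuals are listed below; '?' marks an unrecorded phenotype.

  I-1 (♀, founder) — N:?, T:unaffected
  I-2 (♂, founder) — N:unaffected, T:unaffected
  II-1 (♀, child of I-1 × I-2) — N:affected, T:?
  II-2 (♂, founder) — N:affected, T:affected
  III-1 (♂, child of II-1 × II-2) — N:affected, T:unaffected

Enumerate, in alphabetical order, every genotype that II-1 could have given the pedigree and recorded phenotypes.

N/I-1 ? ·: Nn|nn
N/I-2 un ·: Nn
N/II-1 aff I-1×I-2: nn
N/II-2 aff ·: nn
N/III-1 aff II-1×II-2: nn
⇒ N over [I-1,I-2,II-1,II-2,III-1]: 2 consistent
T/I-1 un ·: TT|Tt
T/I-2 un ·: TT|Tt
T/II-1 ? I-1×I-2: TT|Tt
T/II-2 aff ·: tt
T/III-1 un II-1×II-2: Tt
⇒ T over [I-1,I-2,II-1,II-2,III-1]: 7 consistent

II-1 ∈ {nn TT, nn Tt}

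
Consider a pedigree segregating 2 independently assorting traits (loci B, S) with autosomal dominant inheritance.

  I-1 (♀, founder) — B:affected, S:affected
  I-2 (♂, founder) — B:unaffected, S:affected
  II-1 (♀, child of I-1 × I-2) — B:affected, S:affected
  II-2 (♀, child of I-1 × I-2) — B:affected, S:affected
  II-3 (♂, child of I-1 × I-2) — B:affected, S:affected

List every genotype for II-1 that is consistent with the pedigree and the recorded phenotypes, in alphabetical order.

II-1 ∈ {Bb SS, Bb Ss}

B/I-1 aff ·: Bb|BB
B/I-2 un ·: bb
B/II-1 aff I-1×I-2: Bb
B/II-2 aff I-1×I-2: Bb
B/II-3 aff I-1×I-2: Bb
⇒ B over [I-1,I-2,II-1,II-2,II-3]: 2 consistent
S/I-1 aff ·: Ss|SS
S/I-2 aff ·: Ss|SS
S/II-1 aff I-1×I-2: Ss|SS
S/II-2 aff I-1×I-2: Ss|SS
S/II-3 aff I-1×I-2: Ss|SS
⇒ S over [I-1,I-2,II-1,II-2,II-3]: 25 consistent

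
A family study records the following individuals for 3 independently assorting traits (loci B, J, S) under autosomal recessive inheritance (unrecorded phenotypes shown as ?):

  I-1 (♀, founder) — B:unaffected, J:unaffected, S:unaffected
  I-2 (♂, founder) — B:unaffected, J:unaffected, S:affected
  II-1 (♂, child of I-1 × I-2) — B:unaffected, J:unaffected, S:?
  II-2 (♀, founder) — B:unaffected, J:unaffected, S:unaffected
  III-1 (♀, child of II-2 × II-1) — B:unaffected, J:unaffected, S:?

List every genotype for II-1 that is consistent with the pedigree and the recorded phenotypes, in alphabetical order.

B/I-1 un ·: BB|Bb
B/I-2 un ·: BB|Bb
B/II-1 un I-1×I-2: BB|Bb
B/II-2 un ·: BB|Bb
B/III-1 un II-2×II-1: BB|Bb
⇒ B over [I-1,I-2,II-1,II-2,III-1]: 24 consistent
J/I-1 un ·: JJ|Jj
J/I-2 un ·: JJ|Jj
J/II-1 un I-1×I-2: JJ|Jj
J/II-2 un ·: JJ|Jj
J/III-1 un II-2×II-1: JJ|Jj
⇒ J over [I-1,I-2,II-1,II-2,III-1]: 24 consistent
S/I-1 un ·: SS|Ss
S/I-2 aff ·: ss
S/II-1 ? I-1×I-2: Ss|ss
S/II-2 un ·: SS|Ss
S/III-1 ? II-2×II-1: SS|Ss|ss
⇒ S over [I-1,I-2,II-1,II-2,III-1]: 13 consistent

II-1 ∈ {BB JJ Ss, BB JJ ss, BB Jj Ss, BB Jj ss, Bb JJ Ss, Bb JJ ss, Bb Jj Ss, Bb Jj ss}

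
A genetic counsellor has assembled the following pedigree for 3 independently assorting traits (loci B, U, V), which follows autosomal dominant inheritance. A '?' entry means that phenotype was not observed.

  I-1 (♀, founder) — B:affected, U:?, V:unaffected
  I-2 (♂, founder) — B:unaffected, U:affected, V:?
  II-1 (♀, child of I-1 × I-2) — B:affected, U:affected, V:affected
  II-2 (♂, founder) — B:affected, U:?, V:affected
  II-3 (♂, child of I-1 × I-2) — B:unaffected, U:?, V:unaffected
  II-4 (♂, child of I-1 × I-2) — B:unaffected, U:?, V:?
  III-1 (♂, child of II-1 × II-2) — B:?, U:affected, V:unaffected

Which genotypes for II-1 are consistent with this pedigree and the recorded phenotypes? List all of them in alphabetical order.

B/I-1 aff ·: Bb
B/I-2 un ·: bb
B/II-1 aff I-1×I-2: Bb
B/II-2 aff ·: Bb|BB
B/II-3 un I-1×I-2: bb
B/II-4 un I-1×I-2: bb
B/III-1 ? II-1×II-2: bb|Bb|BB
⇒ B over [I-1,I-2,II-1,II-2,II-3,II-4,III-1]: 5 consistent
U/I-1 ? ·: uu|Uu|UU
U/I-2 aff ·: Uu|UU
U/II-1 aff I-1×I-2: Uu|UU
U/II-2 ? ·: uu|Uu|UU
U/II-3 ? I-1×I-2: uu|Uu|UU
U/II-4 ? I-1×I-2: uu|Uu|UU
U/III-1 aff II-1×II-2: Uu|UU
⇒ U over [I-1,I-2,II-1,II-2,II-3,II-4,III-1]: 182 consistent
V/I-1 un ·: vv
V/I-2 ? ·: Vv
V/II-1 aff I-1×I-2: Vv
V/II-2 aff ·: Vv
V/II-3 un I-1×I-2: vv
V/II-4 ? I-1×I-2: vv|Vv
V/III-1 un II-1×II-2: vv
⇒ V over [I-1,I-2,II-1,II-2,II-3,II-4,III-1]: 2 consistent

II-1 ∈ {Bb UU Vv, Bb Uu Vv}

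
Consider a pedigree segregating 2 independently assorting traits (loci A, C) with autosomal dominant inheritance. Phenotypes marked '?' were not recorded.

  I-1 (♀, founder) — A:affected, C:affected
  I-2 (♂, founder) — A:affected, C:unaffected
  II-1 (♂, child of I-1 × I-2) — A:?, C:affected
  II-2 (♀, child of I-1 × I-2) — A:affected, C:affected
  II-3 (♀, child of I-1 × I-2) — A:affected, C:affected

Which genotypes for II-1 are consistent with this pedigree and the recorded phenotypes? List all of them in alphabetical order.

II-1 ∈ {AA Cc, Aa Cc, aa Cc}

A/I-1 aff ·: Aa|AA
A/I-2 aff ·: Aa|AA
A/II-1 ? I-1×I-2: aa|Aa|AA
A/II-2 aff I-1×I-2: Aa|AA
A/II-3 aff I-1×I-2: Aa|AA
⇒ A over [I-1,I-2,II-1,II-2,II-3]: 29 consistent
C/I-1 aff ·: Cc|CC
C/I-2 un ·: cc
C/II-1 aff I-1×I-2: Cc
C/II-2 aff I-1×I-2: Cc
C/II-3 aff I-1×I-2: Cc
⇒ C over [I-1,I-2,II-1,II-2,II-3]: 2 consistent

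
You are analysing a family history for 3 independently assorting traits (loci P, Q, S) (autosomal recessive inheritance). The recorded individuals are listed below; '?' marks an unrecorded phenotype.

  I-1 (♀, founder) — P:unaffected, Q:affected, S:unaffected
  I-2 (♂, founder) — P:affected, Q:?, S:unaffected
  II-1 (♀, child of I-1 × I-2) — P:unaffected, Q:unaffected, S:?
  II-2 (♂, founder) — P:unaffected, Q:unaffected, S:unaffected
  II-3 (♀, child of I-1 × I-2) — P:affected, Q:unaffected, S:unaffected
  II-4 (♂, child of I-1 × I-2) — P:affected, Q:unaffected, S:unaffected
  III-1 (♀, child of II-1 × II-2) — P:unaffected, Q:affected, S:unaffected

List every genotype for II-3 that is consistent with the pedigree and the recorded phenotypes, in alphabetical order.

II-3 ∈ {pp Qq SS, pp Qq Ss}

P/I-1 un ·: Pp
P/I-2 aff ·: pp
P/II-1 un I-1×I-2: Pp
P/II-2 un ·: PP|Pp
P/II-3 aff I-1×I-2: pp
P/II-4 aff I-1×I-2: pp
P/III-1 un II-1×II-2: PP|Pp
⇒ P over [I-1,I-2,II-1,II-2,II-3,II-4,III-1]: 4 consistent
Q/I-1 aff ·: qq
Q/I-2 ? ·: QQ|Qq
Q/II-1 un I-1×I-2: Qq
Q/II-2 un ·: Qq
Q/II-3 un I-1×I-2: Qq
Q/II-4 un I-1×I-2: Qq
Q/III-1 aff II-1×II-2: qq
⇒ Q over [I-1,I-2,II-1,II-2,II-3,II-4,III-1]: 2 consistent
S/I-1 un ·: SS|Ss
S/I-2 un ·: SS|Ss
S/II-1 ? I-1×I-2: SS|Ss|ss
S/II-2 un ·: SS|Ss
S/II-3 un I-1×I-2: SS|Ss
S/II-4 un I-1×I-2: SS|Ss
S/III-1 un II-1×II-2: SS|Ss
⇒ S over [I-1,I-2,II-1,II-2,II-3,II-4,III-1]: 95 consistent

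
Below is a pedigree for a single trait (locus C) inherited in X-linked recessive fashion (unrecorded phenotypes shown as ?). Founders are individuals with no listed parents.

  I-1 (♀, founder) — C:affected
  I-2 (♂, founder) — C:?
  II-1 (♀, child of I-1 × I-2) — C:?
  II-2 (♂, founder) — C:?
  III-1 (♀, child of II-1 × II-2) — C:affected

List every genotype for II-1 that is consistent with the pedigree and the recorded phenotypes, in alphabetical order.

II-1 ∈ {X^CX^c, X^cX^c}

C/I-1 aff ·: X^cX^c
C/I-2 ? ·: X^CY|X^cY
C/II-1 ? I-1×I-2: X^CX^c|X^cX^c
C/II-2 ? ·: X^cY
C/III-1 aff II-1×II-2: X^cX^c
⇒ C over [I-1,I-2,II-1,II-2,III-1]: 2 consistent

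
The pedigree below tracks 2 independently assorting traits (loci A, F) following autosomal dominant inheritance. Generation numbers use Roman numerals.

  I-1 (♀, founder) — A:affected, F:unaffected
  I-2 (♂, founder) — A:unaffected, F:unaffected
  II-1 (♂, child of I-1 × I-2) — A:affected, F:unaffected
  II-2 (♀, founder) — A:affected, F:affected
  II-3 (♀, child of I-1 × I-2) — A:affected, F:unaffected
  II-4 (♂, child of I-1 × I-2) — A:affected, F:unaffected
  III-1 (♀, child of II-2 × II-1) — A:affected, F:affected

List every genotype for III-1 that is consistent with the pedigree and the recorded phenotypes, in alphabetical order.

A/I-1 aff ·: Aa|AA
A/I-2 un ·: aa
A/II-1 aff I-1×I-2: Aa
A/II-2 aff ·: Aa|AA
A/II-3 aff I-1×I-2: Aa
A/II-4 aff I-1×I-2: Aa
A/III-1 aff II-2×II-1: Aa|AA
⇒ A over [I-1,I-2,II-1,II-2,II-3,II-4,III-1]: 8 consistent
F/I-1 un ·: ff
F/I-2 un ·: ff
F/II-1 un I-1×I-2: ff
F/II-2 aff ·: Ff|FF
F/II-3 un I-1×I-2: ff
F/II-4 un I-1×I-2: ff
F/III-1 aff II-2×II-1: Ff
⇒ F over [I-1,I-2,II-1,II-2,II-3,II-4,III-1]: 2 consistent

III-1 ∈ {AA Ff, Aa Ff}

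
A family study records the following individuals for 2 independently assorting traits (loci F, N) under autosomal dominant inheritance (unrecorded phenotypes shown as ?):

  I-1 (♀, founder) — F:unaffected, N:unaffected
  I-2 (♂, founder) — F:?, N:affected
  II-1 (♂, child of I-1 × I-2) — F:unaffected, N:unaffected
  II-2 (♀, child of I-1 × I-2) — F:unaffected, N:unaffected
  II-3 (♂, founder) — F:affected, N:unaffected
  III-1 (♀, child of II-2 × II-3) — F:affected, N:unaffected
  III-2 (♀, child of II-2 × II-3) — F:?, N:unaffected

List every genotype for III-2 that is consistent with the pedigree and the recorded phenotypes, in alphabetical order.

III-2 ∈ {Ff nn, ff nn}

F/I-1 un ·: ff
F/I-2 ? ·: ff|Ff
F/II-1 un I-1×I-2: ff
F/II-2 un I-1×I-2: ff
F/II-3 aff ·: Ff|FF
F/III-1 aff II-2×II-3: Ff
F/III-2 ? II-2×II-3: ff|Ff
⇒ F over [I-1,I-2,II-1,II-2,II-3,III-1,III-2]: 6 consistent
N/I-1 un ·: nn
N/I-2 aff ·: Nn
N/II-1 un I-1×I-2: nn
N/II-2 un I-1×I-2: nn
N/II-3 un ·: nn
N/III-1 un II-2×II-3: nn
N/III-2 un II-2×II-3: nn
⇒ N over [I-1,I-2,II-1,II-2,II-3,III-1,III-2]: 1 consistent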